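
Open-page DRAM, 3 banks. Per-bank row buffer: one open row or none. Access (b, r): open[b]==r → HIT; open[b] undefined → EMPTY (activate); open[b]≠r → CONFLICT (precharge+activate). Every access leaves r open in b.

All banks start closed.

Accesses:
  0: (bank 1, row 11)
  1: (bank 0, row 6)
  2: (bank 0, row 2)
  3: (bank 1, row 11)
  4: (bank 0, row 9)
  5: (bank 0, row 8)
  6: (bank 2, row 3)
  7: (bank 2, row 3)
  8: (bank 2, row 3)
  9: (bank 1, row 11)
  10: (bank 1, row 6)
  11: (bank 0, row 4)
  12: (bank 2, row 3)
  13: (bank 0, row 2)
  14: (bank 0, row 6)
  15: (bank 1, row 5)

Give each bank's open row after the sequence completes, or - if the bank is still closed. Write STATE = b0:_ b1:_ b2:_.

STATE = b0:6 b1:5 b2:3

step 0: bank1 None->11 [EMPTY]
step 1: bank0 None->6 [EMPTY]
step 2: bank0 6->2 [CONFLICT]
step 3: bank1 11->11 [HIT]
step 4: bank0 2->9 [CONFLICT]
step 5: bank0 9->8 [CONFLICT]
step 6: bank2 None->3 [EMPTY]
step 7: bank2 3->3 [HIT]
step 8: bank2 3->3 [HIT]
step 9: bank1 11->11 [HIT]
step 10: bank1 11->6 [CONFLICT]
step 11: bank0 8->4 [CONFLICT]
step 12: bank2 3->3 [HIT]
step 13: bank0 4->2 [CONFLICT]
step 14: bank0 2->6 [CONFLICT]
step 15: bank1 6->5 [CONFLICT]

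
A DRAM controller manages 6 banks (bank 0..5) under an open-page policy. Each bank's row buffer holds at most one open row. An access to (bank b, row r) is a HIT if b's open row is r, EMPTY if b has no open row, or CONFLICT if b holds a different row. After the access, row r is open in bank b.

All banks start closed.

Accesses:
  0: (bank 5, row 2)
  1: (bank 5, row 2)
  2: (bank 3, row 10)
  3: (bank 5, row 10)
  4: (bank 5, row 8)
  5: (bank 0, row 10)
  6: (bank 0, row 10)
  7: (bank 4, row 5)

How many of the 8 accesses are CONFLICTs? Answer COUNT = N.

COUNT = 2

#0 (5,2) E
#1 (5,2) H  (was 2)
#2 (3,10) E
#3 (5,10) C  (was 2)
#4 (5,8) C  (was 10)
#5 (0,10) E
#6 (0,10) H  (was 10)
#7 (4,5) E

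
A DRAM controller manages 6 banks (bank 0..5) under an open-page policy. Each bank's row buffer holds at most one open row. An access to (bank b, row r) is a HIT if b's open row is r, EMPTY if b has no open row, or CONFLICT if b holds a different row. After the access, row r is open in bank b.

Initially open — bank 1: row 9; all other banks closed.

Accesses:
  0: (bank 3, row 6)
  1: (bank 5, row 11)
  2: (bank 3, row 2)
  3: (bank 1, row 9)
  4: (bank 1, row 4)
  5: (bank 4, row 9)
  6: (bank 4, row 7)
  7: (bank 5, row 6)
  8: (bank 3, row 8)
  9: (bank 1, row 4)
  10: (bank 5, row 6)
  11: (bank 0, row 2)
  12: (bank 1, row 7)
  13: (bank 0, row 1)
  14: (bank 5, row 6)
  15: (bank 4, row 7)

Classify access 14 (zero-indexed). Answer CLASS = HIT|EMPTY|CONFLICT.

CLASS = HIT

#0 (3,6) E
#1 (5,11) E
#2 (3,2) C  (was 6)
#3 (1,9) H  (was 9)
#4 (1,4) C  (was 9)
#5 (4,9) E
#6 (4,7) C  (was 9)
#7 (5,6) C  (was 11)
#8 (3,8) C  (was 2)
#9 (1,4) H  (was 4)
#10 (5,6) H  (was 6)
#11 (0,2) E
#12 (1,7) C  (was 4)
#13 (0,1) C  (was 2)
#14 (5,6) H  (was 6)
#15 (4,7) H  (was 7)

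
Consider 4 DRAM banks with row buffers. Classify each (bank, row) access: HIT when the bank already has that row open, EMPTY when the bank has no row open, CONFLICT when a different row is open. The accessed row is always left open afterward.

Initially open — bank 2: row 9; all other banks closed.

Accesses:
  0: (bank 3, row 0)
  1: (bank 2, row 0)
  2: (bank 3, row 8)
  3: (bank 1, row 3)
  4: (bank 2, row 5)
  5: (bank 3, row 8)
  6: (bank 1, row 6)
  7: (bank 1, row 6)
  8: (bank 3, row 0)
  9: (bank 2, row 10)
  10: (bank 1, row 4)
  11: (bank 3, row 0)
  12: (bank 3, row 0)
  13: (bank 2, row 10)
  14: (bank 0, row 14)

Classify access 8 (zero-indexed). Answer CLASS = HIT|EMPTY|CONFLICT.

CLASS = CONFLICT

0: bank 3 row 0 — prev None → EMPTY
1: bank 2 row 0 — prev 9 → CONFLICT
2: bank 3 row 8 — prev 0 → CONFLICT
3: bank 1 row 3 — prev None → EMPTY
4: bank 2 row 5 — prev 0 → CONFLICT
5: bank 3 row 8 — prev 8 → HIT
6: bank 1 row 6 — prev 3 → CONFLICT
7: bank 1 row 6 — prev 6 → HIT
8: bank 3 row 0 — prev 8 → CONFLICT
9: bank 2 row 10 — prev 5 → CONFLICT
10: bank 1 row 4 — prev 6 → CONFLICT
11: bank 3 row 0 — prev 0 → HIT
12: bank 3 row 0 — prev 0 → HIT
13: bank 2 row 10 — prev 10 → HIT
14: bank 0 row 14 — prev None → EMPTY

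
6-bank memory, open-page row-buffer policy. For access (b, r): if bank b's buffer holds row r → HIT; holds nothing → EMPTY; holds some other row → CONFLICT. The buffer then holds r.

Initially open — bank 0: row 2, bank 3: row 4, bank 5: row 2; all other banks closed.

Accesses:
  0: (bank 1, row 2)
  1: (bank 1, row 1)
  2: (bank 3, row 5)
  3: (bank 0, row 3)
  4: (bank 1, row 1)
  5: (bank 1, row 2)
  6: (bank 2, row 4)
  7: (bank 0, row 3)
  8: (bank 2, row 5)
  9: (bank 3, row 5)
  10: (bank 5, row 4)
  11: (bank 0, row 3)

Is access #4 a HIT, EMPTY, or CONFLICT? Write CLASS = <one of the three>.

CLASS = HIT

0: bank 1 row 2 — prev None → EMPTY
1: bank 1 row 1 — prev 2 → CONFLICT
2: bank 3 row 5 — prev 4 → CONFLICT
3: bank 0 row 3 — prev 2 → CONFLICT
4: bank 1 row 1 — prev 1 → HIT
5: bank 1 row 2 — prev 1 → CONFLICT
6: bank 2 row 4 — prev None → EMPTY
7: bank 0 row 3 — prev 3 → HIT
8: bank 2 row 5 — prev 4 → CONFLICT
9: bank 3 row 5 — prev 5 → HIT
10: bank 5 row 4 — prev 2 → CONFLICT
11: bank 0 row 3 — prev 3 → HIT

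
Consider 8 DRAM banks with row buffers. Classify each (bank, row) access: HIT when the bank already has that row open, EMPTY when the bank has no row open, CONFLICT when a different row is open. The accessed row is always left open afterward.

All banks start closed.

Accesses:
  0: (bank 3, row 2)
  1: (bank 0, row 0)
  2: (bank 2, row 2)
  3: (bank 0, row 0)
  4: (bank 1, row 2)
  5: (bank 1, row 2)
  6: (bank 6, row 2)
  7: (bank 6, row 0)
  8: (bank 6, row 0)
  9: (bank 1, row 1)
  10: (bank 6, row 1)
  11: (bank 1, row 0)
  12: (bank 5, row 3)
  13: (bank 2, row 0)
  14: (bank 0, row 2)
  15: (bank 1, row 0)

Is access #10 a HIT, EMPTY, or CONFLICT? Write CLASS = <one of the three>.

step 0: bank3 None->2 [EMPTY]
step 1: bank0 None->0 [EMPTY]
step 2: bank2 None->2 [EMPTY]
step 3: bank0 0->0 [HIT]
step 4: bank1 None->2 [EMPTY]
step 5: bank1 2->2 [HIT]
step 6: bank6 None->2 [EMPTY]
step 7: bank6 2->0 [CONFLICT]
step 8: bank6 0->0 [HIT]
step 9: bank1 2->1 [CONFLICT]
step 10: bank6 0->1 [CONFLICT]
step 11: bank1 1->0 [CONFLICT]
step 12: bank5 None->3 [EMPTY]
step 13: bank2 2->0 [CONFLICT]
step 14: bank0 0->2 [CONFLICT]
step 15: bank1 0->0 [HIT]

CLASS = CONFLICT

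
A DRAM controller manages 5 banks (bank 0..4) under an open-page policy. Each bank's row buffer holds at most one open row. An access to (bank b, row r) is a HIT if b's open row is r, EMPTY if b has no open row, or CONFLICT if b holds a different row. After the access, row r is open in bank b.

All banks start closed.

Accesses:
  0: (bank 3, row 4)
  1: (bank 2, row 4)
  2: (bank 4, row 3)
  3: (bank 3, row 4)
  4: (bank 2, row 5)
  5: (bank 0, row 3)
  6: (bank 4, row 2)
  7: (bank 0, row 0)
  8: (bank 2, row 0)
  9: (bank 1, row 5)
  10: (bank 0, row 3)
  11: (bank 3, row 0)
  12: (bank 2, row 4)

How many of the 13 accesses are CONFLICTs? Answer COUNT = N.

COUNT = 7

  [0] b3 r4: no row ⇒ E
  [1] b2 r4: no row ⇒ E
  [2] b4 r3: no row ⇒ E
  [3] b3 r4: had r4 ⇒ H
  [4] b2 r5: had r4 ⇒ C
  [5] b0 r3: no row ⇒ E
  [6] b4 r2: had r3 ⇒ C
  [7] b0 r0: had r3 ⇒ C
  [8] b2 r0: had r5 ⇒ C
  [9] b1 r5: no row ⇒ E
  [10] b0 r3: had r0 ⇒ C
  [11] b3 r0: had r4 ⇒ C
  [12] b2 r4: had r0 ⇒ C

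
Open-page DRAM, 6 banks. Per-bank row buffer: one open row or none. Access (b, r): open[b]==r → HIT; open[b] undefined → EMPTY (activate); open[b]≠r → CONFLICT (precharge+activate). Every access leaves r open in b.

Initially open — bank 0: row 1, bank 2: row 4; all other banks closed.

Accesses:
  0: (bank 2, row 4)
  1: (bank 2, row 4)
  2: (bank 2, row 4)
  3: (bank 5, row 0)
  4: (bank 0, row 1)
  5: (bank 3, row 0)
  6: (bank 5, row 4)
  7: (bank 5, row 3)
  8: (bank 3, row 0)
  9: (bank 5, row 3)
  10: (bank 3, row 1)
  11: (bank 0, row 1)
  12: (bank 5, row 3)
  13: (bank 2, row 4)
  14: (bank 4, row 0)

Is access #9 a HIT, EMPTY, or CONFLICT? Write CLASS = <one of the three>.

  [0] b2 r4: had r4 ⇒ H
  [1] b2 r4: had r4 ⇒ H
  [2] b2 r4: had r4 ⇒ H
  [3] b5 r0: no row ⇒ E
  [4] b0 r1: had r1 ⇒ H
  [5] b3 r0: no row ⇒ E
  [6] b5 r4: had r0 ⇒ C
  [7] b5 r3: had r4 ⇒ C
  [8] b3 r0: had r0 ⇒ H
  [9] b5 r3: had r3 ⇒ H
  [10] b3 r1: had r0 ⇒ C
  [11] b0 r1: had r1 ⇒ H
  [12] b5 r3: had r3 ⇒ H
  [13] b2 r4: had r4 ⇒ H
  [14] b4 r0: no row ⇒ E

CLASS = HIT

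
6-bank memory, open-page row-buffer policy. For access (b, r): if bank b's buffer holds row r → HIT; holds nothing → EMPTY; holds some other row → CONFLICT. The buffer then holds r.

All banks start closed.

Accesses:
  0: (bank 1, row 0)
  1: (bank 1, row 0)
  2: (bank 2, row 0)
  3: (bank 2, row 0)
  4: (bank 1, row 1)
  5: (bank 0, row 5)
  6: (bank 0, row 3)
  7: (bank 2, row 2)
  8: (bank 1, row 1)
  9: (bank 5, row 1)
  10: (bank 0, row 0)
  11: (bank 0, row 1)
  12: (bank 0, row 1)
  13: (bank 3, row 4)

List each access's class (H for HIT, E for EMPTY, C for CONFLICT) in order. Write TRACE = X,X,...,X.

  [0] b1 r0: no row ⇒ E
  [1] b1 r0: had r0 ⇒ H
  [2] b2 r0: no row ⇒ E
  [3] b2 r0: had r0 ⇒ H
  [4] b1 r1: had r0 ⇒ C
  [5] b0 r5: no row ⇒ E
  [6] b0 r3: had r5 ⇒ C
  [7] b2 r2: had r0 ⇒ C
  [8] b1 r1: had r1 ⇒ H
  [9] b5 r1: no row ⇒ E
  [10] b0 r0: had r3 ⇒ C
  [11] b0 r1: had r0 ⇒ C
  [12] b0 r1: had r1 ⇒ H
  [13] b3 r4: no row ⇒ E

TRACE = E,H,E,H,C,E,C,C,H,E,C,C,H,E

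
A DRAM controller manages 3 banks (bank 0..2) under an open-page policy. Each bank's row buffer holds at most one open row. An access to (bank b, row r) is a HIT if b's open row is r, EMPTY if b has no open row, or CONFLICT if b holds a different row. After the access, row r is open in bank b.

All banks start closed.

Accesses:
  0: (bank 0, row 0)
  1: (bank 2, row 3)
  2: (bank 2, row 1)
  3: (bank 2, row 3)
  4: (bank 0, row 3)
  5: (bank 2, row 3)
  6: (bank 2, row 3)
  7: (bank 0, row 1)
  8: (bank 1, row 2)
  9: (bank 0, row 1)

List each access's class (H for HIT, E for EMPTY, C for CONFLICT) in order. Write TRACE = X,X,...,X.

TRACE = E,E,C,C,C,H,H,C,E,H

0: bank 0 row 0 — prev None → EMPTY
1: bank 2 row 3 — prev None → EMPTY
2: bank 2 row 1 — prev 3 → CONFLICT
3: bank 2 row 3 — prev 1 → CONFLICT
4: bank 0 row 3 — prev 0 → CONFLICT
5: bank 2 row 3 — prev 3 → HIT
6: bank 2 row 3 — prev 3 → HIT
7: bank 0 row 1 — prev 3 → CONFLICT
8: bank 1 row 2 — prev None → EMPTY
9: bank 0 row 1 — prev 1 → HIT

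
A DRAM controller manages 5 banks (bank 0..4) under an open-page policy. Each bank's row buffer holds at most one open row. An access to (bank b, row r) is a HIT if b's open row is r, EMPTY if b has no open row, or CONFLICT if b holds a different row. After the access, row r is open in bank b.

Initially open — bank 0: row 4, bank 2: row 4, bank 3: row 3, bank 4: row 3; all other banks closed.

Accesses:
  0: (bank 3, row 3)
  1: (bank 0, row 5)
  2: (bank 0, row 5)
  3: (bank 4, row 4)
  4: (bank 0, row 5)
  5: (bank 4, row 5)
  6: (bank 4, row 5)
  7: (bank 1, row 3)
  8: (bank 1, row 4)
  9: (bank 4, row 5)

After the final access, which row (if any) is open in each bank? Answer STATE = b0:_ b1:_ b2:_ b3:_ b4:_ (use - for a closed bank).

STATE = b0:5 b1:4 b2:4 b3:3 b4:5

step 0: bank3 3->3 [HIT]
step 1: bank0 4->5 [CONFLICT]
step 2: bank0 5->5 [HIT]
step 3: bank4 3->4 [CONFLICT]
step 4: bank0 5->5 [HIT]
step 5: bank4 4->5 [CONFLICT]
step 6: bank4 5->5 [HIT]
step 7: bank1 None->3 [EMPTY]
step 8: bank1 3->4 [CONFLICT]
step 9: bank4 5->5 [HIT]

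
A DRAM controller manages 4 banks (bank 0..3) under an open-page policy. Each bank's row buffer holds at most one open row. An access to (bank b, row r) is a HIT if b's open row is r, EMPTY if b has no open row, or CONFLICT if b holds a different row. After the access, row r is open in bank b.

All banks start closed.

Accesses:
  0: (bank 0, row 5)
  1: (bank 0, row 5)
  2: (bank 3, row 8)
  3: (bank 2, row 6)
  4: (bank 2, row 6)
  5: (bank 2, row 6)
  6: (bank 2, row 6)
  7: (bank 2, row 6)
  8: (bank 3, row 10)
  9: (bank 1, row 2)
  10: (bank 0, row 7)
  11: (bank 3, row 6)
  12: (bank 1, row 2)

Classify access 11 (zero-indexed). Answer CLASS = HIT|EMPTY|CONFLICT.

step 0: bank0 None->5 [EMPTY]
step 1: bank0 5->5 [HIT]
step 2: bank3 None->8 [EMPTY]
step 3: bank2 None->6 [EMPTY]
step 4: bank2 6->6 [HIT]
step 5: bank2 6->6 [HIT]
step 6: bank2 6->6 [HIT]
step 7: bank2 6->6 [HIT]
step 8: bank3 8->10 [CONFLICT]
step 9: bank1 None->2 [EMPTY]
step 10: bank0 5->7 [CONFLICT]
step 11: bank3 10->6 [CONFLICT]
step 12: bank1 2->2 [HIT]

CLASS = CONFLICT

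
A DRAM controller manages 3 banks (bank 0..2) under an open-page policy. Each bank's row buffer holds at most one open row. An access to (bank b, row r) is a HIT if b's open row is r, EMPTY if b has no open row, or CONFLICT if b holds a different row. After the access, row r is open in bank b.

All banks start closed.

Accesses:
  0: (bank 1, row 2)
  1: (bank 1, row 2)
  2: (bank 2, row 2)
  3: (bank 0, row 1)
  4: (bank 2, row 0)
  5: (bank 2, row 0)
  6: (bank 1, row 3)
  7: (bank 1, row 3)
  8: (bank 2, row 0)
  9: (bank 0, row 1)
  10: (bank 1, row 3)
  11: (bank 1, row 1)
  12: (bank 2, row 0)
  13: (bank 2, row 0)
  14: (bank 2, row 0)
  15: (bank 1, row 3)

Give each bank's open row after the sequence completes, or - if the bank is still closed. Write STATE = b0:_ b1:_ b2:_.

0: bank 1 row 2 — prev None → EMPTY
1: bank 1 row 2 — prev 2 → HIT
2: bank 2 row 2 — prev None → EMPTY
3: bank 0 row 1 — prev None → EMPTY
4: bank 2 row 0 — prev 2 → CONFLICT
5: bank 2 row 0 — prev 0 → HIT
6: bank 1 row 3 — prev 2 → CONFLICT
7: bank 1 row 3 — prev 3 → HIT
8: bank 2 row 0 — prev 0 → HIT
9: bank 0 row 1 — prev 1 → HIT
10: bank 1 row 3 — prev 3 → HIT
11: bank 1 row 1 — prev 3 → CONFLICT
12: bank 2 row 0 — prev 0 → HIT
13: bank 2 row 0 — prev 0 → HIT
14: bank 2 row 0 — prev 0 → HIT
15: bank 1 row 3 — prev 1 → CONFLICT

STATE = b0:1 b1:3 b2:0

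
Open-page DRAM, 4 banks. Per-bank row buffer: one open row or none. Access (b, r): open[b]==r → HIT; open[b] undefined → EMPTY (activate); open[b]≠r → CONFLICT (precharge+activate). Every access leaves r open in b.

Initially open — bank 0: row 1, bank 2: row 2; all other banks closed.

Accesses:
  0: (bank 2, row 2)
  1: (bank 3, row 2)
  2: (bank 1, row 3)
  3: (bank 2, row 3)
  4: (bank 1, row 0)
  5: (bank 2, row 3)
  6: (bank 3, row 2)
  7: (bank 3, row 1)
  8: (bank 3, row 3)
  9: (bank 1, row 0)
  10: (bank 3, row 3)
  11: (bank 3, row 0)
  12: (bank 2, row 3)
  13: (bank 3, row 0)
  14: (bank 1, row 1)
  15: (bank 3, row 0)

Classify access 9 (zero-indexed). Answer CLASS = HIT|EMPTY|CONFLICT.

CLASS = HIT

#0 (2,2) H  (was 2)
#1 (3,2) E
#2 (1,3) E
#3 (2,3) C  (was 2)
#4 (1,0) C  (was 3)
#5 (2,3) H  (was 3)
#6 (3,2) H  (was 2)
#7 (3,1) C  (was 2)
#8 (3,3) C  (was 1)
#9 (1,0) H  (was 0)
#10 (3,3) H  (was 3)
#11 (3,0) C  (was 3)
#12 (2,3) H  (was 3)
#13 (3,0) H  (was 0)
#14 (1,1) C  (was 0)
#15 (3,0) H  (was 0)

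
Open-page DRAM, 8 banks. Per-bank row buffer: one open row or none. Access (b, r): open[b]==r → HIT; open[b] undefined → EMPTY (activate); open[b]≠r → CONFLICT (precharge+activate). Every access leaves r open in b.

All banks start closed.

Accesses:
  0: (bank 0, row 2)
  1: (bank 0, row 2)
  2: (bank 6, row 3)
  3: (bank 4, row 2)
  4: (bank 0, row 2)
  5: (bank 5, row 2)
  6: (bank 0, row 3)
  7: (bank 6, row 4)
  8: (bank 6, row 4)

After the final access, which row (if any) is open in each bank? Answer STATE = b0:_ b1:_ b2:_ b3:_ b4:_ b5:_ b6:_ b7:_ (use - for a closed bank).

#0 (0,2) E
#1 (0,2) H  (was 2)
#2 (6,3) E
#3 (4,2) E
#4 (0,2) H  (was 2)
#5 (5,2) E
#6 (0,3) C  (was 2)
#7 (6,4) C  (was 3)
#8 (6,4) H  (was 4)

STATE = b0:3 b1:- b2:- b3:- b4:2 b5:2 b6:4 b7:-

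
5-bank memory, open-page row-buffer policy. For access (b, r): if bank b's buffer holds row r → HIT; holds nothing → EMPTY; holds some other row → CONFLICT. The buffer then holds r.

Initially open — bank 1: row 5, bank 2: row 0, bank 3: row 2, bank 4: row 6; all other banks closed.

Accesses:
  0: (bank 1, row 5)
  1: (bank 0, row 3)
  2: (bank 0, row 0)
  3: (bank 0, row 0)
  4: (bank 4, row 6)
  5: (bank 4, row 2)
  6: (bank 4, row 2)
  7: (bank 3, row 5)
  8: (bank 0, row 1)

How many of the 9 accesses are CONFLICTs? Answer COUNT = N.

COUNT = 4

#0 (1,5) H  (was 5)
#1 (0,3) E
#2 (0,0) C  (was 3)
#3 (0,0) H  (was 0)
#4 (4,6) H  (was 6)
#5 (4,2) C  (was 6)
#6 (4,2) H  (was 2)
#7 (3,5) C  (was 2)
#8 (0,1) C  (was 0)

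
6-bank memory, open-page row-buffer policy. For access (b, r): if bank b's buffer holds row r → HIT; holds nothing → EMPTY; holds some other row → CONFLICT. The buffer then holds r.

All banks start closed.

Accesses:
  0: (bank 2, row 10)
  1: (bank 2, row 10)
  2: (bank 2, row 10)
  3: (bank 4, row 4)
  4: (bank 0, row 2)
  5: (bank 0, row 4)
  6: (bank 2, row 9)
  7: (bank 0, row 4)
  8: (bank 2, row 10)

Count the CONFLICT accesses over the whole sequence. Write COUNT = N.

COUNT = 3

  [0] b2 r10: no row ⇒ E
  [1] b2 r10: had r10 ⇒ H
  [2] b2 r10: had r10 ⇒ H
  [3] b4 r4: no row ⇒ E
  [4] b0 r2: no row ⇒ E
  [5] b0 r4: had r2 ⇒ C
  [6] b2 r9: had r10 ⇒ C
  [7] b0 r4: had r4 ⇒ H
  [8] b2 r10: had r9 ⇒ C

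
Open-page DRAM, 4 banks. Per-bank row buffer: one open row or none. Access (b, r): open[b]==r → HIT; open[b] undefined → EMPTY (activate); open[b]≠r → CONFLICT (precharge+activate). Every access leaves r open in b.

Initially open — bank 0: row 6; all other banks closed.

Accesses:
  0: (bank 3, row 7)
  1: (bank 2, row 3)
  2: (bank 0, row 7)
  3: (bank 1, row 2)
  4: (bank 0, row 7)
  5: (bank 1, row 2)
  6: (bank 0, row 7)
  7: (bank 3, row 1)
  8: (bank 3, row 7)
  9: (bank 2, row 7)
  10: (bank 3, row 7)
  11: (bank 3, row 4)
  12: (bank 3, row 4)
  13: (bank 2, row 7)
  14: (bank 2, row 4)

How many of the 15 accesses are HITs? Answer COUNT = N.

COUNT = 6

#0 (3,7) E
#1 (2,3) E
#2 (0,7) C  (was 6)
#3 (1,2) E
#4 (0,7) H  (was 7)
#5 (1,2) H  (was 2)
#6 (0,7) H  (was 7)
#7 (3,1) C  (was 7)
#8 (3,7) C  (was 1)
#9 (2,7) C  (was 3)
#10 (3,7) H  (was 7)
#11 (3,4) C  (was 7)
#12 (3,4) H  (was 4)
#13 (2,7) H  (was 7)
#14 (2,4) C  (was 7)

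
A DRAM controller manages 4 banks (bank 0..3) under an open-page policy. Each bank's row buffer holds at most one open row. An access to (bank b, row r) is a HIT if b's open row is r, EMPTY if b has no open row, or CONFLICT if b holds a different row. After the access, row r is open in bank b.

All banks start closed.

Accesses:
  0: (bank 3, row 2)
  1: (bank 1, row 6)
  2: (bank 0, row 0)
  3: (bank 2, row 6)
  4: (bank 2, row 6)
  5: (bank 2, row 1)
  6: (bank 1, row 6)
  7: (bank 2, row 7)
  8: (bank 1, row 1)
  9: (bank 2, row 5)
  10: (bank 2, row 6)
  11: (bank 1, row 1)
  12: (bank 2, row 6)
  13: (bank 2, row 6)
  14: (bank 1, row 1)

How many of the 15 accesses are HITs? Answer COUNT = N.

#0 (3,2) E
#1 (1,6) E
#2 (0,0) E
#3 (2,6) E
#4 (2,6) H  (was 6)
#5 (2,1) C  (was 6)
#6 (1,6) H  (was 6)
#7 (2,7) C  (was 1)
#8 (1,1) C  (was 6)
#9 (2,5) C  (was 7)
#10 (2,6) C  (was 5)
#11 (1,1) H  (was 1)
#12 (2,6) H  (was 6)
#13 (2,6) H  (was 6)
#14 (1,1) H  (was 1)

COUNT = 6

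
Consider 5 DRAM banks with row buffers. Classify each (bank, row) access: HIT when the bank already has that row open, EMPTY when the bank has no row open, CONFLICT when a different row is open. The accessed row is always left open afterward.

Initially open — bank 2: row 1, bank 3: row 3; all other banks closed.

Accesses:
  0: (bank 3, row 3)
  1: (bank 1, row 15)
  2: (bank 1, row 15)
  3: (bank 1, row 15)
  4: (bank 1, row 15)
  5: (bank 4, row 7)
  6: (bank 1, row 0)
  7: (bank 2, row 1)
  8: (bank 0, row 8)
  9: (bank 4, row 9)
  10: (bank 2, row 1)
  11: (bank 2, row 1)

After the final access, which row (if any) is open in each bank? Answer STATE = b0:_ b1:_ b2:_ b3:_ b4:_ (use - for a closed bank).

0: bank 3 row 3 — prev 3 → HIT
1: bank 1 row 15 — prev None → EMPTY
2: bank 1 row 15 — prev 15 → HIT
3: bank 1 row 15 — prev 15 → HIT
4: bank 1 row 15 — prev 15 → HIT
5: bank 4 row 7 — prev None → EMPTY
6: bank 1 row 0 — prev 15 → CONFLICT
7: bank 2 row 1 — prev 1 → HIT
8: bank 0 row 8 — prev None → EMPTY
9: bank 4 row 9 — prev 7 → CONFLICT
10: bank 2 row 1 — prev 1 → HIT
11: bank 2 row 1 — prev 1 → HIT

STATE = b0:8 b1:0 b2:1 b3:3 b4:9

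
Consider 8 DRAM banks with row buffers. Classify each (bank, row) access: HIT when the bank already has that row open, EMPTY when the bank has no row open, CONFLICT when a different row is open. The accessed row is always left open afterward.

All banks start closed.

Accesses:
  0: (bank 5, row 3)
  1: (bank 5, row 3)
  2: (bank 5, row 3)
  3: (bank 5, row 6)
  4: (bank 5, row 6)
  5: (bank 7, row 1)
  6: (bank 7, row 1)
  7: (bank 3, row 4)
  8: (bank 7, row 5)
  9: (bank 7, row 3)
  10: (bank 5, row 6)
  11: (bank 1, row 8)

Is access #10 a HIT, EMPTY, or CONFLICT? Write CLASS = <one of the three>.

CLASS = HIT

0: bank 5 row 3 — prev None → EMPTY
1: bank 5 row 3 — prev 3 → HIT
2: bank 5 row 3 — prev 3 → HIT
3: bank 5 row 6 — prev 3 → CONFLICT
4: bank 5 row 6 — prev 6 → HIT
5: bank 7 row 1 — prev None → EMPTY
6: bank 7 row 1 — prev 1 → HIT
7: bank 3 row 4 — prev None → EMPTY
8: bank 7 row 5 — prev 1 → CONFLICT
9: bank 7 row 3 — prev 5 → CONFLICT
10: bank 5 row 6 — prev 6 → HIT
11: bank 1 row 8 — prev None → EMPTY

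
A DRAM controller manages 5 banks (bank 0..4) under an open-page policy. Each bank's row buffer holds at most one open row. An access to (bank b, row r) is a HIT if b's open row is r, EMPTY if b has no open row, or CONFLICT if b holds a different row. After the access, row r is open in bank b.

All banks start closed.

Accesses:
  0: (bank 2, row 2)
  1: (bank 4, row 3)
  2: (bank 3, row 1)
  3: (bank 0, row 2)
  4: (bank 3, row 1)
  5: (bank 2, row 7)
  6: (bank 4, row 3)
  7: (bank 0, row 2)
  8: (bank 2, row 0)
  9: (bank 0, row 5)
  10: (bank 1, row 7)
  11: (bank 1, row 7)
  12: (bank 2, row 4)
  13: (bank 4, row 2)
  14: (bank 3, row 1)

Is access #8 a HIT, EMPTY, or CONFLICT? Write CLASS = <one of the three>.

#0 (2,2) E
#1 (4,3) E
#2 (3,1) E
#3 (0,2) E
#4 (3,1) H  (was 1)
#5 (2,7) C  (was 2)
#6 (4,3) H  (was 3)
#7 (0,2) H  (was 2)
#8 (2,0) C  (was 7)
#9 (0,5) C  (was 2)
#10 (1,7) E
#11 (1,7) H  (was 7)
#12 (2,4) C  (was 0)
#13 (4,2) C  (was 3)
#14 (3,1) H  (was 1)

CLASS = CONFLICT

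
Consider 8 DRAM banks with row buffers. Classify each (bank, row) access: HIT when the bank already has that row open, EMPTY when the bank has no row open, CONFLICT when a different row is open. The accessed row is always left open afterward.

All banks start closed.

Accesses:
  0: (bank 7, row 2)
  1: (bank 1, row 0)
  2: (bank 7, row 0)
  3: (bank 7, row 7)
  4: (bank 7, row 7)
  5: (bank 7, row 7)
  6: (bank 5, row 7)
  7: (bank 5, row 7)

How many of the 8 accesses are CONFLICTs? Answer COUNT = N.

  [0] b7 r2: no row ⇒ E
  [1] b1 r0: no row ⇒ E
  [2] b7 r0: had r2 ⇒ C
  [3] b7 r7: had r0 ⇒ C
  [4] b7 r7: had r7 ⇒ H
  [5] b7 r7: had r7 ⇒ H
  [6] b5 r7: no row ⇒ E
  [7] b5 r7: had r7 ⇒ H

COUNT = 2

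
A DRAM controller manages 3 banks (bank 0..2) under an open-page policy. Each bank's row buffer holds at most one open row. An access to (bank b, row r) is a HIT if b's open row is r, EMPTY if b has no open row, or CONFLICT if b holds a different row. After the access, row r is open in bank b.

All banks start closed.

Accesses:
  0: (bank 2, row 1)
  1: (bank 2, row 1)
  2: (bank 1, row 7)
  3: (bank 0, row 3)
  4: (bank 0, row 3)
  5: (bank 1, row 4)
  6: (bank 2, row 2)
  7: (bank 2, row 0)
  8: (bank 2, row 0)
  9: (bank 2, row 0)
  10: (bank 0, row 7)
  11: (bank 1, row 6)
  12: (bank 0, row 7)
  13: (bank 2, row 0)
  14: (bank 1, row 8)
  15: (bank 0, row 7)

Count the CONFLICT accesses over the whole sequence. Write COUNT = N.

#0 (2,1) E
#1 (2,1) H  (was 1)
#2 (1,7) E
#3 (0,3) E
#4 (0,3) H  (was 3)
#5 (1,4) C  (was 7)
#6 (2,2) C  (was 1)
#7 (2,0) C  (was 2)
#8 (2,0) H  (was 0)
#9 (2,0) H  (was 0)
#10 (0,7) C  (was 3)
#11 (1,6) C  (was 4)
#12 (0,7) H  (was 7)
#13 (2,0) H  (was 0)
#14 (1,8) C  (was 6)
#15 (0,7) H  (was 7)

COUNT = 6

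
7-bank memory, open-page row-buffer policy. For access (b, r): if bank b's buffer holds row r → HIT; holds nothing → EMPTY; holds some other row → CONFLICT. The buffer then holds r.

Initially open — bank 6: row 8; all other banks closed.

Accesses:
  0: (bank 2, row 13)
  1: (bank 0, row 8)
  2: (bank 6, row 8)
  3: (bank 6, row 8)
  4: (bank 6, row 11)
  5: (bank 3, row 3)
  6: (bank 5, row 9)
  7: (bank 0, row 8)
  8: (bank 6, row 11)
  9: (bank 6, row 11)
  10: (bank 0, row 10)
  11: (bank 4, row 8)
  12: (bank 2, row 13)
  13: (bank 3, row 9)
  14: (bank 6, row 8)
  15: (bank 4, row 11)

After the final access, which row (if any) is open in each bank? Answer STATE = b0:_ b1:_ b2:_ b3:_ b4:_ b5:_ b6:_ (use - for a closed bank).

#0 (2,13) E
#1 (0,8) E
#2 (6,8) H  (was 8)
#3 (6,8) H  (was 8)
#4 (6,11) C  (was 8)
#5 (3,3) E
#6 (5,9) E
#7 (0,8) H  (was 8)
#8 (6,11) H  (was 11)
#9 (6,11) H  (was 11)
#10 (0,10) C  (was 8)
#11 (4,8) E
#12 (2,13) H  (was 13)
#13 (3,9) C  (was 3)
#14 (6,8) C  (was 11)
#15 (4,11) C  (was 8)

STATE = b0:10 b1:- b2:13 b3:9 b4:11 b5:9 b6:8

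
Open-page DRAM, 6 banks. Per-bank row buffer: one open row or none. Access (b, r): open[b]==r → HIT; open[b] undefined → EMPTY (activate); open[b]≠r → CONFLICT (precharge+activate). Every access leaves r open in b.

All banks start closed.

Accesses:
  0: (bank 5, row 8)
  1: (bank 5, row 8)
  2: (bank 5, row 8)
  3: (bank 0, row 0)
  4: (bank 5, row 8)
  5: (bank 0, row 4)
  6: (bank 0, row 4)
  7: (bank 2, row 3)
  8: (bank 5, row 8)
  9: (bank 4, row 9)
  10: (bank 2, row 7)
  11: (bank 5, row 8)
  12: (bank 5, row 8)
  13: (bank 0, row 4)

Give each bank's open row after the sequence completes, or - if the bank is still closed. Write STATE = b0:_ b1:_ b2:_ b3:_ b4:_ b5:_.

step 0: bank5 None->8 [EMPTY]
step 1: bank5 8->8 [HIT]
step 2: bank5 8->8 [HIT]
step 3: bank0 None->0 [EMPTY]
step 4: bank5 8->8 [HIT]
step 5: bank0 0->4 [CONFLICT]
step 6: bank0 4->4 [HIT]
step 7: bank2 None->3 [EMPTY]
step 8: bank5 8->8 [HIT]
step 9: bank4 None->9 [EMPTY]
step 10: bank2 3->7 [CONFLICT]
step 11: bank5 8->8 [HIT]
step 12: bank5 8->8 [HIT]
step 13: bank0 4->4 [HIT]

STATE = b0:4 b1:- b2:7 b3:- b4:9 b5:8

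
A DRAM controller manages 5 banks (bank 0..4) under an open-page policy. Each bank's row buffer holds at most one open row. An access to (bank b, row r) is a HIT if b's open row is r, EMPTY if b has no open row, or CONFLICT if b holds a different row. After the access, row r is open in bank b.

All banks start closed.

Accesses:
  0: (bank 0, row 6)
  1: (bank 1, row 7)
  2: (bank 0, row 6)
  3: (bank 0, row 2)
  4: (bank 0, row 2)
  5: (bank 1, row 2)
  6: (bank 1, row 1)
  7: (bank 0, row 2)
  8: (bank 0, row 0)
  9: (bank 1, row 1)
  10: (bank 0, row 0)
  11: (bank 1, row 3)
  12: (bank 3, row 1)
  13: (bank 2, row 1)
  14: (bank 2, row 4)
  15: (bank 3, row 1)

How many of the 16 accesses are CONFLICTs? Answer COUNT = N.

COUNT = 6

  [0] b0 r6: no row ⇒ E
  [1] b1 r7: no row ⇒ E
  [2] b0 r6: had r6 ⇒ H
  [3] b0 r2: had r6 ⇒ C
  [4] b0 r2: had r2 ⇒ H
  [5] b1 r2: had r7 ⇒ C
  [6] b1 r1: had r2 ⇒ C
  [7] b0 r2: had r2 ⇒ H
  [8] b0 r0: had r2 ⇒ C
  [9] b1 r1: had r1 ⇒ H
  [10] b0 r0: had r0 ⇒ H
  [11] b1 r3: had r1 ⇒ C
  [12] b3 r1: no row ⇒ E
  [13] b2 r1: no row ⇒ E
  [14] b2 r4: had r1 ⇒ C
  [15] b3 r1: had r1 ⇒ H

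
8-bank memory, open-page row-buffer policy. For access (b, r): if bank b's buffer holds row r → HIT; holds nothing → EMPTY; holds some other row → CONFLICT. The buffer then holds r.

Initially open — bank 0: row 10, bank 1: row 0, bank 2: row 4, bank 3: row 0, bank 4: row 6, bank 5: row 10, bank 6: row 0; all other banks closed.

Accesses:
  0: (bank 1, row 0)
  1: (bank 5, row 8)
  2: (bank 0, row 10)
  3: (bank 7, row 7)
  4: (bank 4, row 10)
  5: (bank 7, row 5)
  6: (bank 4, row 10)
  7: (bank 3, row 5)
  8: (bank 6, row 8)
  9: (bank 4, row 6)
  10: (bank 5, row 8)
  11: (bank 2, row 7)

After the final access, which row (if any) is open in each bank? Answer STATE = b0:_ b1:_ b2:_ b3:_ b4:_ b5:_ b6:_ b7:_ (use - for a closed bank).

STATE = b0:10 b1:0 b2:7 b3:5 b4:6 b5:8 b6:8 b7:5

  [0] b1 r0: had r0 ⇒ H
  [1] b5 r8: had r10 ⇒ C
  [2] b0 r10: had r10 ⇒ H
  [3] b7 r7: no row ⇒ E
  [4] b4 r10: had r6 ⇒ C
  [5] b7 r5: had r7 ⇒ C
  [6] b4 r10: had r10 ⇒ H
  [7] b3 r5: had r0 ⇒ C
  [8] b6 r8: had r0 ⇒ C
  [9] b4 r6: had r10 ⇒ C
  [10] b5 r8: had r8 ⇒ H
  [11] b2 r7: had r4 ⇒ C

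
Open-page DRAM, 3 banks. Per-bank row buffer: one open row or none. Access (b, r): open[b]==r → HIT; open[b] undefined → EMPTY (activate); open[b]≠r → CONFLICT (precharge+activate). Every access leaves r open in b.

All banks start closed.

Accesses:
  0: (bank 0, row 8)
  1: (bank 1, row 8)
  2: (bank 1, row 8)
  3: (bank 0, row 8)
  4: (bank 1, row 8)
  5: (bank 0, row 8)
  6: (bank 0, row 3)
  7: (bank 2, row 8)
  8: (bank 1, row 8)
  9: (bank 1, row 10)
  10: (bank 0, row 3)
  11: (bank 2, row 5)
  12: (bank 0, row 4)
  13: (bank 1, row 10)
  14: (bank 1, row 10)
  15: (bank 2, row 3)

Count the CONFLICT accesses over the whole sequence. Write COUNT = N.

#0 (0,8) E
#1 (1,8) E
#2 (1,8) H  (was 8)
#3 (0,8) H  (was 8)
#4 (1,8) H  (was 8)
#5 (0,8) H  (was 8)
#6 (0,3) C  (was 8)
#7 (2,8) E
#8 (1,8) H  (was 8)
#9 (1,10) C  (was 8)
#10 (0,3) H  (was 3)
#11 (2,5) C  (was 8)
#12 (0,4) C  (was 3)
#13 (1,10) H  (was 10)
#14 (1,10) H  (was 10)
#15 (2,3) C  (was 5)

COUNT = 5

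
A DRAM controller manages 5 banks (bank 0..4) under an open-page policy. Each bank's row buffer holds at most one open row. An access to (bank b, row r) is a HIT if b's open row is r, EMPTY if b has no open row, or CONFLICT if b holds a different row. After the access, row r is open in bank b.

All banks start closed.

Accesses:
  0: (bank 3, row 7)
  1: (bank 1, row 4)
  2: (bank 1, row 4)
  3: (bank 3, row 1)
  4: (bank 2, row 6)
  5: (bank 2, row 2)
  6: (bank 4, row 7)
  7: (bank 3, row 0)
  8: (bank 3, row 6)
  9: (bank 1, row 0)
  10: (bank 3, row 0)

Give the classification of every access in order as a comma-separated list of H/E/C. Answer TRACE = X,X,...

#0 (3,7) E
#1 (1,4) E
#2 (1,4) H  (was 4)
#3 (3,1) C  (was 7)
#4 (2,6) E
#5 (2,2) C  (was 6)
#6 (4,7) E
#7 (3,0) C  (was 1)
#8 (3,6) C  (was 0)
#9 (1,0) C  (was 4)
#10 (3,0) C  (was 6)

TRACE = E,E,H,C,E,C,E,C,C,C,C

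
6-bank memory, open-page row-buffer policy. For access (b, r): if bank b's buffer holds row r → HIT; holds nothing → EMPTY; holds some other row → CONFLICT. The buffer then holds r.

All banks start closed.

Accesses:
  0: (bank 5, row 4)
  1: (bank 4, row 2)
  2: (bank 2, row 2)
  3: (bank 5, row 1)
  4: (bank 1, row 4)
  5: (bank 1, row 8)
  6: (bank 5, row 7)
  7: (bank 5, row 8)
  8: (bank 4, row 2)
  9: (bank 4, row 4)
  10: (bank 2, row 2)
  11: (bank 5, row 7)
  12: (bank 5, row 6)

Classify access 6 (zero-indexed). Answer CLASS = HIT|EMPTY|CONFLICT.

CLASS = CONFLICT

step 0: bank5 None->4 [EMPTY]
step 1: bank4 None->2 [EMPTY]
step 2: bank2 None->2 [EMPTY]
step 3: bank5 4->1 [CONFLICT]
step 4: bank1 None->4 [EMPTY]
step 5: bank1 4->8 [CONFLICT]
step 6: bank5 1->7 [CONFLICT]
step 7: bank5 7->8 [CONFLICT]
step 8: bank4 2->2 [HIT]
step 9: bank4 2->4 [CONFLICT]
step 10: bank2 2->2 [HIT]
step 11: bank5 8->7 [CONFLICT]
step 12: bank5 7->6 [CONFLICT]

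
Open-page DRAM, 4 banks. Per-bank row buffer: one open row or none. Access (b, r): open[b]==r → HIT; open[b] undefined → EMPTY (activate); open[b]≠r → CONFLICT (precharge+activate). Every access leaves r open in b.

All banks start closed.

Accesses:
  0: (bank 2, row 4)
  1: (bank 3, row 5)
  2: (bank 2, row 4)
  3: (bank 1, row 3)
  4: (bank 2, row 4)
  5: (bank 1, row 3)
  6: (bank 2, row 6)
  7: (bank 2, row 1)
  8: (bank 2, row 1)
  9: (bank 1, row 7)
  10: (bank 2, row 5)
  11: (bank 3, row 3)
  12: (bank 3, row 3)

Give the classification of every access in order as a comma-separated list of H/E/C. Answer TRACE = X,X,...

step 0: bank2 None->4 [EMPTY]
step 1: bank3 None->5 [EMPTY]
step 2: bank2 4->4 [HIT]
step 3: bank1 None->3 [EMPTY]
step 4: bank2 4->4 [HIT]
step 5: bank1 3->3 [HIT]
step 6: bank2 4->6 [CONFLICT]
step 7: bank2 6->1 [CONFLICT]
step 8: bank2 1->1 [HIT]
step 9: bank1 3->7 [CONFLICT]
step 10: bank2 1->5 [CONFLICT]
step 11: bank3 5->3 [CONFLICT]
step 12: bank3 3->3 [HIT]

TRACE = E,E,H,E,H,H,C,C,H,C,C,C,H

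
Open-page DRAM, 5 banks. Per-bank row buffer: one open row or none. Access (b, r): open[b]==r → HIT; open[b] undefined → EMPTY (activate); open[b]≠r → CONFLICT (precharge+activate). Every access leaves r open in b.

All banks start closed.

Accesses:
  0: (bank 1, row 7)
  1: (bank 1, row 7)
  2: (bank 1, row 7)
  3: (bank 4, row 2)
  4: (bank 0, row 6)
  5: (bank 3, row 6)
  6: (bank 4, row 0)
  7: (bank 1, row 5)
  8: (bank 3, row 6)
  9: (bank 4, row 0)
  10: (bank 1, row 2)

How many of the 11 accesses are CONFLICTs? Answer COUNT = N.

COUNT = 3

step 0: bank1 None->7 [EMPTY]
step 1: bank1 7->7 [HIT]
step 2: bank1 7->7 [HIT]
step 3: bank4 None->2 [EMPTY]
step 4: bank0 None->6 [EMPTY]
step 5: bank3 None->6 [EMPTY]
step 6: bank4 2->0 [CONFLICT]
step 7: bank1 7->5 [CONFLICT]
step 8: bank3 6->6 [HIT]
step 9: bank4 0->0 [HIT]
step 10: bank1 5->2 [CONFLICT]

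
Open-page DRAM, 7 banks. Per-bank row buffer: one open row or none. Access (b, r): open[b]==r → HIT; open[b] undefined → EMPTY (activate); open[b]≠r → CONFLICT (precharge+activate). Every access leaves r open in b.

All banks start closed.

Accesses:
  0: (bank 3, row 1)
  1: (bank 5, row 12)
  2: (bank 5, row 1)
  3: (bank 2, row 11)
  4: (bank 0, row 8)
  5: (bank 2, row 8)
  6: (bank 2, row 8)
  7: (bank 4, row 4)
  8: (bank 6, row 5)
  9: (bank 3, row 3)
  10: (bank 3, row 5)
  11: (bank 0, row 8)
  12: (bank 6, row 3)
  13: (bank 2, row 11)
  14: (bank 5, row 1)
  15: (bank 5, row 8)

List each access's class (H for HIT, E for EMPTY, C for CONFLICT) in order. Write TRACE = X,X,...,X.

0: bank 3 row 1 — prev None → EMPTY
1: bank 5 row 12 — prev None → EMPTY
2: bank 5 row 1 — prev 12 → CONFLICT
3: bank 2 row 11 — prev None → EMPTY
4: bank 0 row 8 — prev None → EMPTY
5: bank 2 row 8 — prev 11 → CONFLICT
6: bank 2 row 8 — prev 8 → HIT
7: bank 4 row 4 — prev None → EMPTY
8: bank 6 row 5 — prev None → EMPTY
9: bank 3 row 3 — prev 1 → CONFLICT
10: bank 3 row 5 — prev 3 → CONFLICT
11: bank 0 row 8 — prev 8 → HIT
12: bank 6 row 3 — prev 5 → CONFLICT
13: bank 2 row 11 — prev 8 → CONFLICT
14: bank 5 row 1 — prev 1 → HIT
15: bank 5 row 8 — prev 1 → CONFLICT

TRACE = E,E,C,E,E,C,H,E,E,C,C,H,C,C,H,C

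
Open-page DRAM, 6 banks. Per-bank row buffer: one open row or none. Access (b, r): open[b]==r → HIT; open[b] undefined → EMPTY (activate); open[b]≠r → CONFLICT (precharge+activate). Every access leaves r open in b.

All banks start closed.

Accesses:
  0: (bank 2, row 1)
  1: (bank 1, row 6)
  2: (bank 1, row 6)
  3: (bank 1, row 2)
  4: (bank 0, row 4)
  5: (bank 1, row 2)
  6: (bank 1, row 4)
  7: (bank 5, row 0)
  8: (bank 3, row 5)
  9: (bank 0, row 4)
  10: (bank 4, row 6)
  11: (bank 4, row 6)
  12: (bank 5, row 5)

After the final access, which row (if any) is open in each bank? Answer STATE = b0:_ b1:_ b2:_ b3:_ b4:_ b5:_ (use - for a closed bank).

#0 (2,1) E
#1 (1,6) E
#2 (1,6) H  (was 6)
#3 (1,2) C  (was 6)
#4 (0,4) E
#5 (1,2) H  (was 2)
#6 (1,4) C  (was 2)
#7 (5,0) E
#8 (3,5) E
#9 (0,4) H  (was 4)
#10 (4,6) E
#11 (4,6) H  (was 6)
#12 (5,5) C  (was 0)

STATE = b0:4 b1:4 b2:1 b3:5 b4:6 b5:5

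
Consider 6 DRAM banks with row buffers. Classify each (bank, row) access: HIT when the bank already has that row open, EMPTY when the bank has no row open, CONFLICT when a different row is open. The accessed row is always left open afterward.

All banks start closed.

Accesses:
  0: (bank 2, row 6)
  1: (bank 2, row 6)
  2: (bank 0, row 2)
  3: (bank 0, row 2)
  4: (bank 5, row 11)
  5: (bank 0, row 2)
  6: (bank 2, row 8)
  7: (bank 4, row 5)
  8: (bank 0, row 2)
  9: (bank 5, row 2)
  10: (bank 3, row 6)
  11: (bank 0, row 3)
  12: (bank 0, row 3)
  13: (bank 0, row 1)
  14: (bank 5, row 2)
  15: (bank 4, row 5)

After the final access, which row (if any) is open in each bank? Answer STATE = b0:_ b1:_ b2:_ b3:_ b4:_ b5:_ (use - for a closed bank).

#0 (2,6) E
#1 (2,6) H  (was 6)
#2 (0,2) E
#3 (0,2) H  (was 2)
#4 (5,11) E
#5 (0,2) H  (was 2)
#6 (2,8) C  (was 6)
#7 (4,5) E
#8 (0,2) H  (was 2)
#9 (5,2) C  (was 11)
#10 (3,6) E
#11 (0,3) C  (was 2)
#12 (0,3) H  (was 3)
#13 (0,1) C  (was 3)
#14 (5,2) H  (was 2)
#15 (4,5) H  (was 5)

STATE = b0:1 b1:- b2:8 b3:6 b4:5 b5:2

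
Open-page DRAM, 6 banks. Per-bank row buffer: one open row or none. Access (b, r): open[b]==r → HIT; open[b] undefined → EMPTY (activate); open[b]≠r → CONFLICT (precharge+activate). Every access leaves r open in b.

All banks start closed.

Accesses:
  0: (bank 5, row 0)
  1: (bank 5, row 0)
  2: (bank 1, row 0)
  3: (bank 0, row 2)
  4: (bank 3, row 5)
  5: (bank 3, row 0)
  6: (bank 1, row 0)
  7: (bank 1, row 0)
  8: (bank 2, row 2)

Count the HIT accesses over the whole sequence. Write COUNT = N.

step 0: bank5 None->0 [EMPTY]
step 1: bank5 0->0 [HIT]
step 2: bank1 None->0 [EMPTY]
step 3: bank0 None->2 [EMPTY]
step 4: bank3 None->5 [EMPTY]
step 5: bank3 5->0 [CONFLICT]
step 6: bank1 0->0 [HIT]
step 7: bank1 0->0 [HIT]
step 8: bank2 None->2 [EMPTY]

COUNT = 3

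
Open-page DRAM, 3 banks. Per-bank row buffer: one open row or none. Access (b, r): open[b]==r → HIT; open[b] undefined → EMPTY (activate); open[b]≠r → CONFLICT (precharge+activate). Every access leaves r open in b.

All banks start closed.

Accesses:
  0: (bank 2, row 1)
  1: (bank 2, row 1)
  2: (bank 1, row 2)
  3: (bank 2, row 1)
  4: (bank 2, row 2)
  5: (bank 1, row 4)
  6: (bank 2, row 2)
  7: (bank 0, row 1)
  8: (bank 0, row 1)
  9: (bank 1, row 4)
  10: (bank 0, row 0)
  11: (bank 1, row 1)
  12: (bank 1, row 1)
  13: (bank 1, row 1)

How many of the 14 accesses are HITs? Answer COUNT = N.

#0 (2,1) E
#1 (2,1) H  (was 1)
#2 (1,2) E
#3 (2,1) H  (was 1)
#4 (2,2) C  (was 1)
#5 (1,4) C  (was 2)
#6 (2,2) H  (was 2)
#7 (0,1) E
#8 (0,1) H  (was 1)
#9 (1,4) H  (was 4)
#10 (0,0) C  (was 1)
#11 (1,1) C  (was 4)
#12 (1,1) H  (was 1)
#13 (1,1) H  (was 1)

COUNT = 7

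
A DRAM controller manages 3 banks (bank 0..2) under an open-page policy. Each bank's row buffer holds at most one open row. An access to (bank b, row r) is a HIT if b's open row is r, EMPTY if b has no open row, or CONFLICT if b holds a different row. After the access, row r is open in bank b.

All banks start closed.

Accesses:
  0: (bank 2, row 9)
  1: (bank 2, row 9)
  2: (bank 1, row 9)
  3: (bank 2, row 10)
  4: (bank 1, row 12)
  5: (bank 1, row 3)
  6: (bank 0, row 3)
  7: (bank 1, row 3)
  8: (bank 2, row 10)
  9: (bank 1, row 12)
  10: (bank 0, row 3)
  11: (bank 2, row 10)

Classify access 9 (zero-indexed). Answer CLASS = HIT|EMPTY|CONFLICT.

CLASS = CONFLICT

step 0: bank2 None->9 [EMPTY]
step 1: bank2 9->9 [HIT]
step 2: bank1 None->9 [EMPTY]
step 3: bank2 9->10 [CONFLICT]
step 4: bank1 9->12 [CONFLICT]
step 5: bank1 12->3 [CONFLICT]
step 6: bank0 None->3 [EMPTY]
step 7: bank1 3->3 [HIT]
step 8: bank2 10->10 [HIT]
step 9: bank1 3->12 [CONFLICT]
step 10: bank0 3->3 [HIT]
step 11: bank2 10->10 [HIT]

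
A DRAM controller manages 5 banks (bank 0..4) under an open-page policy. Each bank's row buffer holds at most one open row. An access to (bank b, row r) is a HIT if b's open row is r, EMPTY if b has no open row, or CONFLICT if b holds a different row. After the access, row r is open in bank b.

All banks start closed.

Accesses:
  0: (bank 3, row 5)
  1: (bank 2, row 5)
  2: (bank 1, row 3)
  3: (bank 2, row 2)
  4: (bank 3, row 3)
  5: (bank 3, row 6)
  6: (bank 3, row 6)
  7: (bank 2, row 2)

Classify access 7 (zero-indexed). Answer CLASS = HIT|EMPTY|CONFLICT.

CLASS = HIT

0: bank 3 row 5 — prev None → EMPTY
1: bank 2 row 5 — prev None → EMPTY
2: bank 1 row 3 — prev None → EMPTY
3: bank 2 row 2 — prev 5 → CONFLICT
4: bank 3 row 3 — prev 5 → CONFLICT
5: bank 3 row 6 — prev 3 → CONFLICT
6: bank 3 row 6 — prev 6 → HIT
7: bank 2 row 2 — prev 2 → HIT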